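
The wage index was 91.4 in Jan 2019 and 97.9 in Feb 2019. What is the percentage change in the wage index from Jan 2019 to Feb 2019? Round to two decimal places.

Change = (97.9 − 91.4) / 91.4 × 100
       = 6.5 / 91.4 × 100 = 7.1116%

7.11%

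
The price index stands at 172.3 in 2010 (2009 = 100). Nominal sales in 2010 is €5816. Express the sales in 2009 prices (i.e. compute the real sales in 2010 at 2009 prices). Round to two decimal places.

3375.51

Real = Nominal ÷ (Index/100) = 5816 ÷ (172.3/100)
     = 5816 ÷ 1.723 = 3375.5078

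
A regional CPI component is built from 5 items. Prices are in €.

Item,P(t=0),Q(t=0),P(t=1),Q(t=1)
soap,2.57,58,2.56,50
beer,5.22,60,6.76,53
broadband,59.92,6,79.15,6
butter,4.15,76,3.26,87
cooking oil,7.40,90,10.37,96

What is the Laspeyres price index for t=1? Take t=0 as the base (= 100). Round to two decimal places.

Laspeyres price index uses base-period quantities as weights.
ΣP(t=1)·Q(t=0) = 2.56×58 + 6.76×60 + 79.15×6 + 3.26×76 + 10.37×90 = 148.48 + 405.6 + 474.9 + 247.76 + 933.3 = 2210.04
ΣP(t=0)·Q(t=0) = 2.57×58 + 5.22×60 + 59.92×6 + 4.15×76 + 7.40×90 = 149.06 + 313.2 + 359.52 + 315.4 + 666 = 1803.18
Index = 2210.04 / 1803.18 × 100 = 122.5635

122.56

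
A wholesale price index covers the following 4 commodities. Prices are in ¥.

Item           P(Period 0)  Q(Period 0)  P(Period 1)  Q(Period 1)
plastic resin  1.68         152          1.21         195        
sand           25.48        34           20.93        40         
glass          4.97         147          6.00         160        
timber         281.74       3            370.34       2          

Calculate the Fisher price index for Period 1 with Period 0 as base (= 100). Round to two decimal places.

Laspeyres component (base-period weights):
ΣP(Period 1)Q(Period 0) = 1.21×152 + 20.93×34 + 6.00×147 + 370.34×3 = 183.92 + 711.62 + 882 + 1111.02 = 2888.56
ΣP(Period 0)Q(Period 0) = 1.68×152 + 25.48×34 + 4.97×147 + 281.74×3 = 255.36 + 866.32 + 730.59 + 845.22 = 2697.49
L = 2888.56 / 2697.49 × 100 = 107.0833
Paasche component (current-period weights):
ΣP(Period 1)Q(Period 1) = 1.21×195 + 20.93×40 + 6.00×160 + 370.34×2 = 235.95 + 837.2 + 960 + 740.68 = 2773.83
ΣP(Period 0)Q(Period 1) = 1.68×195 + 25.48×40 + 4.97×160 + 281.74×2 = 327.6 + 1019.2 + 795.2 + 563.48 = 2705.48
P = 2773.83 / 2705.48 × 100 = 102.5264
Fisher = √(L × P) = √(107.0833 × 102.5264) = 104.7800

104.78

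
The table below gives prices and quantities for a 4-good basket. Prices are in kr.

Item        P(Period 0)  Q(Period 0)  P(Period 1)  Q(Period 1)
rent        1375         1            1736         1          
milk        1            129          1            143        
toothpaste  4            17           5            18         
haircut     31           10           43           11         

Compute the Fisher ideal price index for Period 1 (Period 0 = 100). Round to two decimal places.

126.46

Laspeyres component (base-period weights):
ΣP(Period 1)Q(Period 0) = 1736×1 + 1×129 + 5×17 + 43×10 = 1736 + 129 + 85 + 430 = 2380
ΣP(Period 0)Q(Period 0) = 1375×1 + 1×129 + 4×17 + 31×10 = 1375 + 129 + 68 + 310 = 1882
L = 2380 / 1882 × 100 = 126.4612
Paasche component (current-period weights):
ΣP(Period 1)Q(Period 1) = 1736×1 + 1×143 + 5×18 + 43×11 = 1736 + 143 + 90 + 473 = 2442
ΣP(Period 0)Q(Period 1) = 1375×1 + 1×143 + 4×18 + 31×11 = 1375 + 143 + 72 + 341 = 1931
P = 2442 / 1931 × 100 = 126.4630
Fisher = √(L × P) = √(126.4612 × 126.4630) = 126.4621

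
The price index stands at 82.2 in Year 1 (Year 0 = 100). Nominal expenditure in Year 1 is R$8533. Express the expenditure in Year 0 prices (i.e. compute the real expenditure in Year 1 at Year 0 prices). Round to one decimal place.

10380.8

Real = Nominal ÷ (Index/100) = 8533 ÷ (82.2/100)
     = 8533 ÷ 0.822 = 10380.7786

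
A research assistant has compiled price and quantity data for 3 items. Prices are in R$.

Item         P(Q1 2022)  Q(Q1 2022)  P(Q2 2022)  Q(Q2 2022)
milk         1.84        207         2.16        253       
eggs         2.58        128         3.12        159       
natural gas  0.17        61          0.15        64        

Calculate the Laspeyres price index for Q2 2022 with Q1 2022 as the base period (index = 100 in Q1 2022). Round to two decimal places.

Laspeyres price index uses base-period quantities as weights.
ΣP(Q2 2022)·Q(Q1 2022) = 2.16×207 + 3.12×128 + 0.15×61 = 447.12 + 399.36 + 9.15 = 855.63
ΣP(Q1 2022)·Q(Q1 2022) = 1.84×207 + 2.58×128 + 0.17×61 = 380.88 + 330.24 + 10.37 = 721.49
Index = 855.63 / 721.49 × 100 = 118.5921

118.59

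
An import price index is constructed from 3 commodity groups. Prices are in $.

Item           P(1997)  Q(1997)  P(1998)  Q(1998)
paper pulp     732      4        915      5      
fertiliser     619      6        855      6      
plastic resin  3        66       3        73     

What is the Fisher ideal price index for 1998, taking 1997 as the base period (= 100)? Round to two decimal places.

131.05

Laspeyres component (base-period weights):
ΣP(1998)Q(1997) = 915×4 + 855×6 + 3×66 = 3660 + 5130 + 198 = 8988
ΣP(1997)Q(1997) = 732×4 + 619×6 + 3×66 = 2928 + 3714 + 198 = 6840
L = 8988 / 6840 × 100 = 131.4035
Paasche component (current-period weights):
ΣP(1998)Q(1998) = 915×5 + 855×6 + 3×73 = 4575 + 5130 + 219 = 9924
ΣP(1997)Q(1998) = 732×5 + 619×6 + 3×73 = 3660 + 3714 + 219 = 7593
P = 9924 / 7593 × 100 = 130.6993
Fisher = √(L × P) = √(131.4035 × 130.6993) = 131.0509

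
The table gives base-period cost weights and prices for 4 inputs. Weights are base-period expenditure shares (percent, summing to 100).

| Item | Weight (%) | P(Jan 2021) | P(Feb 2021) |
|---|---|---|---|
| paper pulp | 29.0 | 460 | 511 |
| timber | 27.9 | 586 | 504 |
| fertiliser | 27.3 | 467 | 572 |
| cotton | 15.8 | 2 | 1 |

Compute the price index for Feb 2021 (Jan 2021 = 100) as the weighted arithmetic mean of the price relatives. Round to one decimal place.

97.5

paper pulp: 29.0 × (511/460) = 29.0 × 1.110870 = 32.2152
timber: 27.9 × (504/586) = 27.9 × 0.860068 = 23.9959
fertiliser: 27.3 × (572/467) = 27.3 × 1.224839 = 33.4381
cotton: 15.8 × (1/2) = 15.8 × 0.500000 = 7.9000
Index = Σ wᵢ·(p₁ᵢ/p₀ᵢ) = 32.2152 + 23.9959 + 33.4381 + 7.9000 = 97.5492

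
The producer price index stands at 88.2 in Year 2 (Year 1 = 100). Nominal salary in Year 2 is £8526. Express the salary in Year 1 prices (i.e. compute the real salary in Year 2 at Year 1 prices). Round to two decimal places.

9666.67

Real = Nominal ÷ (Index/100) = 8526 ÷ (88.2/100)
     = 8526 ÷ 0.882 = 9666.6667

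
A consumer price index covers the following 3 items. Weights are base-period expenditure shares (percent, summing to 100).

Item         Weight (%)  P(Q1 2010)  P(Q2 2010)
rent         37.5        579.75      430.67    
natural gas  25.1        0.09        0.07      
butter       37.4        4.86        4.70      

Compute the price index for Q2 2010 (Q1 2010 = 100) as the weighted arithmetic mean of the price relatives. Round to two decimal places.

rent: 37.5 × (430.67/579.75) = 37.5 × 0.742855 = 27.8571
natural gas: 25.1 × (0.07/0.09) = 25.1 × 0.777778 = 19.5222
butter: 37.4 × (4.70/4.86) = 37.4 × 0.967078 = 36.1687
Index = Σ wᵢ·(p₁ᵢ/p₀ᵢ) = 27.8571 + 19.5222 + 36.1687 = 83.5480

83.55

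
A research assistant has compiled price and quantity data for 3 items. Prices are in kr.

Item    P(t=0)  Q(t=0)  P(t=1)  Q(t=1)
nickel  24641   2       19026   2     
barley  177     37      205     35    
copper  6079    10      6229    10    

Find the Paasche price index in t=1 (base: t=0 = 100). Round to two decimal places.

Paasche price index uses current-period quantities as weights.
ΣP(t=1)·Q(t=1) = 19026×2 + 205×35 + 6229×10 = 38052 + 7175 + 62290 = 107517
ΣP(t=0)·Q(t=1) = 24641×2 + 177×35 + 6079×10 = 49282 + 6195 + 60790 = 116267
Index = 107517 / 116267 × 100 = 92.4742

92.47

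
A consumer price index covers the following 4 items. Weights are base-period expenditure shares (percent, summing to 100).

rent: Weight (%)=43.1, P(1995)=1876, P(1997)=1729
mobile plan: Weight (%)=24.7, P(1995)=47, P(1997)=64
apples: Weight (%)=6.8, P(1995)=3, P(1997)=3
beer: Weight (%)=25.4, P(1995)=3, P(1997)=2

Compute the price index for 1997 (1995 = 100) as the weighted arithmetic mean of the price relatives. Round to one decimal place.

97.1

rent: 43.1 × (1729/1876) = 43.1 × 0.921642 = 39.7228
mobile plan: 24.7 × (64/47) = 24.7 × 1.361702 = 33.6340
apples: 6.8 × (3/3) = 6.8 × 1.000000 = 6.8000
beer: 25.4 × (2/3) = 25.4 × 0.666667 = 16.9333
Index = Σ wᵢ·(p₁ᵢ/p₀ᵢ) = 39.7228 + 33.6340 + 6.8000 + 16.9333 = 97.0901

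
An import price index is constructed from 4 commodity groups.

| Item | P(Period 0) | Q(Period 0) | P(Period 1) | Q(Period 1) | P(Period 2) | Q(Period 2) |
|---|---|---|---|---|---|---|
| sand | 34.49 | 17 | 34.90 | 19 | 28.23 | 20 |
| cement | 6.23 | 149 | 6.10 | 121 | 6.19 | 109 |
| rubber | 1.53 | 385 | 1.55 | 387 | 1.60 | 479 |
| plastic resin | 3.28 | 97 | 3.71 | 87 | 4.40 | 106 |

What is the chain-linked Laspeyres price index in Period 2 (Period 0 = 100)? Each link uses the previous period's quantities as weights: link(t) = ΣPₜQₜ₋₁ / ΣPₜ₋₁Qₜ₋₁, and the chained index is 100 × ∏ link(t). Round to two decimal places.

Link Period 0→Period 1:
ΣP(Period 1)Q(Period 0) = 34.90×17 + 6.10×149 + 1.55×385 + 3.71×97 = 593.3 + 908.9 + 596.75 + 359.87 = 2458.82
ΣP(Period 0)Q(Period 0) = 34.49×17 + 6.23×149 + 1.53×385 + 3.28×97 = 586.33 + 928.27 + 589.05 + 318.16 = 2421.81
link = 2458.82/2421.81 = 1.015282
Link Period 1→Period 2:
ΣP(Period 2)Q(Period 1) = 28.23×19 + 6.19×121 + 1.60×387 + 4.40×87 = 536.37 + 748.99 + 619.2 + 382.8 = 2287.36
ΣP(Period 1)Q(Period 1) = 34.90×19 + 6.10×121 + 1.55×387 + 3.71×87 = 663.1 + 738.1 + 599.85 + 322.77 = 2323.82
link = 2287.36/2323.82 = 0.984310
Chained index = 100 × 1.015282 × 0.984310 = 99.9353

99.94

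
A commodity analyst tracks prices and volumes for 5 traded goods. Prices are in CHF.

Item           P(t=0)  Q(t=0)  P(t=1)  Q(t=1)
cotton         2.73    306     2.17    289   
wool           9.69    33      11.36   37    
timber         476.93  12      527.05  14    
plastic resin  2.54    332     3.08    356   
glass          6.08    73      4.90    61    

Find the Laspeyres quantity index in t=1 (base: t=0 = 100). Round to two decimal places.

Laspeyres quantity index uses base-period prices as weights.
ΣP(t=0)·Q(t=1) = 2.73×289 + 9.69×37 + 476.93×14 + 2.54×356 + 6.08×61 = 788.97 + 358.53 + 6677.02 + 904.24 + 370.88 = 9099.64
ΣP(t=0)·Q(t=0) = 2.73×306 + 9.69×33 + 476.93×12 + 2.54×332 + 6.08×73 = 835.38 + 319.77 + 5723.16 + 843.28 + 443.84 = 8165.43
Index = 9099.64 / 8165.43 × 100 = 111.4410

111.44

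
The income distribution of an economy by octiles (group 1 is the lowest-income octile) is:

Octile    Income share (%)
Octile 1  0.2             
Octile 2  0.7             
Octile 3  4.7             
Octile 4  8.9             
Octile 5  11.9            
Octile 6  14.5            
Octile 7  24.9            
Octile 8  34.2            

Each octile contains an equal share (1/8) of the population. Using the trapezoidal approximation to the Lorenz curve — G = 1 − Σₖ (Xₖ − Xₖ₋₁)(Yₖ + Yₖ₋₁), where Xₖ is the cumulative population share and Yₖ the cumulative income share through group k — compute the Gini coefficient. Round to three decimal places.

0.489

Cumulative income shares Yₖ: 0.0020, 0.0090, 0.0560, 0.1450, 0.2640, 0.4090, 0.6580, 1.0000
Σ (Xₖ−Xₖ₋₁)(Yₖ+Yₖ₋₁) = (1/8)(0.0020+0.0000) + (1/8)(0.0090+0.0020) + (1/8)(0.0560+0.0090) + (1/8)(0.1450+0.0560) + (1/8)(0.2640+0.1450) + (1/8)(0.4090+0.2640) + (1/8)(0.6580+0.4090) + (1/8)(1.0000+0.6580)
  = 0.0003 + 0.0014 + 0.0081 + 0.0251 + 0.0511 + 0.0841 + 0.1334 + 0.2072 = 0.5108
G = 1 − 0.5108 = 0.4892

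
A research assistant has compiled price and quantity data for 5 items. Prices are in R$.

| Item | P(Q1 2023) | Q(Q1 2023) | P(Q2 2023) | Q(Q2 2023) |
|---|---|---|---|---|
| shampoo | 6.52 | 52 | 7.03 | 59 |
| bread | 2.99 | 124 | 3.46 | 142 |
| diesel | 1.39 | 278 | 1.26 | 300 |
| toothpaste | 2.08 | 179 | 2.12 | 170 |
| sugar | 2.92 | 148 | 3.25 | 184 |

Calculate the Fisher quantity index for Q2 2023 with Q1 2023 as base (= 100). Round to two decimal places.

Laspeyres component (base-period weights):
ΣP(Q1 2023)Q(Q2 2023) = 6.52×59 + 2.99×142 + 1.39×300 + 2.08×170 + 2.92×184 = 384.68 + 424.58 + 417 + 353.6 + 537.28 = 2117.14
ΣP(Q1 2023)Q(Q1 2023) = 6.52×52 + 2.99×124 + 1.39×278 + 2.08×179 + 2.92×148 = 339.04 + 370.76 + 386.42 + 372.32 + 432.16 = 1900.7
L = 2117.14 / 1900.7 × 100 = 111.3874
Paasche component (current-period weights):
ΣP(Q2 2023)Q(Q2 2023) = 7.03×59 + 3.46×142 + 1.26×300 + 2.12×170 + 3.25×184 = 414.77 + 491.32 + 378 + 360.4 + 598 = 2242.49
ΣP(Q2 2023)Q(Q1 2023) = 7.03×52 + 3.46×124 + 1.26×278 + 2.12×179 + 3.25×148 = 365.56 + 429.04 + 350.28 + 379.48 + 481 = 2005.36
P = 2242.49 / 2005.36 × 100 = 111.8248
Fisher = √(L × P) = √(111.3874 × 111.8248) = 111.6059

111.61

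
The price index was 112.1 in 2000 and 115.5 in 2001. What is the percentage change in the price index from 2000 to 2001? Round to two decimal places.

Change = (115.5 − 112.1) / 112.1 × 100
       = 3.4 / 112.1 × 100 = 3.0330%

3.03%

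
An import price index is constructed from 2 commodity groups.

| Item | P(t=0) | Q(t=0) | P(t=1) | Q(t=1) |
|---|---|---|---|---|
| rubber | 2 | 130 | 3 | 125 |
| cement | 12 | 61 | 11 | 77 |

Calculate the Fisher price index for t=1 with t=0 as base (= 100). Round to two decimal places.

Laspeyres component (base-period weights):
ΣP(t=1)Q(t=0) = 3×130 + 11×61 = 390 + 671 = 1061
ΣP(t=0)Q(t=0) = 2×130 + 12×61 = 260 + 732 = 992
L = 1061 / 992 × 100 = 106.9556
Paasche component (current-period weights):
ΣP(t=1)Q(t=1) = 3×125 + 11×77 = 375 + 847 = 1222
ΣP(t=0)Q(t=1) = 2×125 + 12×77 = 250 + 924 = 1174
P = 1222 / 1174 × 100 = 104.0886
Fisher = √(L × P) = √(106.9556 × 104.0886) = 105.5124

105.51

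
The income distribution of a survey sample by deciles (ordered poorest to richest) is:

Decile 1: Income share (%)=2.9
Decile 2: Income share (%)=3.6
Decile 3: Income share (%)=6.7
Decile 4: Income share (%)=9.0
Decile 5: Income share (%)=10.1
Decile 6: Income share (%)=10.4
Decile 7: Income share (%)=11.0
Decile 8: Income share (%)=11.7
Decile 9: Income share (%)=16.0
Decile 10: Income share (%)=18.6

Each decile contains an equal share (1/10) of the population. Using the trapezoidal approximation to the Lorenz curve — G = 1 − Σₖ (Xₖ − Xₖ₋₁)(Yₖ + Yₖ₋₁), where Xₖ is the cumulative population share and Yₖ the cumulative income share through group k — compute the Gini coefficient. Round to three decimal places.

Cumulative income shares Yₖ: 0.0290, 0.0650, 0.1320, 0.2220, 0.3230, 0.4270, 0.5370, 0.6540, 0.8140, 1.0000
Σ (Xₖ−Xₖ₋₁)(Yₖ+Yₖ₋₁) = (1/10)(0.0290+0.0000) + (1/10)(0.0650+0.0290) + (1/10)(0.1320+0.0650) + (1/10)(0.2220+0.1320) + (1/10)(0.3230+0.2220) + (1/10)(0.4270+0.3230) + (1/10)(0.5370+0.4270) + (1/10)(0.6540+0.5370) + (1/10)(0.8140+0.6540) + (1/10)(1.0000+0.8140)
  = 0.0029 + 0.0094 + 0.0197 + 0.0354 + 0.0545 + 0.0750 + 0.0964 + 0.1191 + 0.1468 + 0.1814 = 0.7406
G = 1 − 0.7406 = 0.2594

0.259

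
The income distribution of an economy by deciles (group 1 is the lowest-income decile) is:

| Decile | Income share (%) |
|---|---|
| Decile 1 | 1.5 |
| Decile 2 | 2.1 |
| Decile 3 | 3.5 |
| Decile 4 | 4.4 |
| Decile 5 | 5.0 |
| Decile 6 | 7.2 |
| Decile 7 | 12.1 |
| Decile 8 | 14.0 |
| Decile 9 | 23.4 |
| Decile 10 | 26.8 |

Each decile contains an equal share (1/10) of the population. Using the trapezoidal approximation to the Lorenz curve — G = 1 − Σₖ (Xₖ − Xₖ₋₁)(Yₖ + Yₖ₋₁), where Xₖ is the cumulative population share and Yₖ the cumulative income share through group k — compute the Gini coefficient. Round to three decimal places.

0.455

Cumulative income shares Yₖ: 0.0150, 0.0360, 0.0710, 0.1150, 0.1650, 0.2370, 0.3580, 0.4980, 0.7320, 1.0000
Σ (Xₖ−Xₖ₋₁)(Yₖ+Yₖ₋₁) = (1/10)(0.0150+0.0000) + (1/10)(0.0360+0.0150) + (1/10)(0.0710+0.0360) + (1/10)(0.1150+0.0710) + (1/10)(0.1650+0.1150) + (1/10)(0.2370+0.1650) + (1/10)(0.3580+0.2370) + (1/10)(0.4980+0.3580) + (1/10)(0.7320+0.4980) + (1/10)(1.0000+0.7320)
  = 0.0015 + 0.0051 + 0.0107 + 0.0186 + 0.0280 + 0.0402 + 0.0595 + 0.0856 + 0.1230 + 0.1732 = 0.5454
G = 1 − 0.5454 = 0.4546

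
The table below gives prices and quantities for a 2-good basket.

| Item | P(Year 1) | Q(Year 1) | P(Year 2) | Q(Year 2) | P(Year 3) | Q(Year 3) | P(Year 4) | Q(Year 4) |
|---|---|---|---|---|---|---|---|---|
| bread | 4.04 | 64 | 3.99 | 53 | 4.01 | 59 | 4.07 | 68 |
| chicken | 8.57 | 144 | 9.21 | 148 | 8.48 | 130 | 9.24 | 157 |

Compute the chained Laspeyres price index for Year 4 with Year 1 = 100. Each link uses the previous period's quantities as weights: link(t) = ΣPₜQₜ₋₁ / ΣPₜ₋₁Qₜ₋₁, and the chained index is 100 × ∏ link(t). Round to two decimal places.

Link Year 1→Year 2:
ΣP(Year 2)Q(Year 1) = 3.99×64 + 9.21×144 = 255.36 + 1326.24 = 1581.6
ΣP(Year 1)Q(Year 1) = 4.04×64 + 8.57×144 = 258.56 + 1234.08 = 1492.64
link = 1581.6/1492.64 = 1.059599
Link Year 2→Year 3:
ΣP(Year 3)Q(Year 2) = 4.01×53 + 8.48×148 = 212.53 + 1255.04 = 1467.57
ΣP(Year 2)Q(Year 2) = 3.99×53 + 9.21×148 = 211.47 + 1363.08 = 1574.55
link = 1467.57/1574.55 = 0.932057
Link Year 3→Year 4:
ΣP(Year 4)Q(Year 3) = 4.07×59 + 9.24×130 = 240.13 + 1201.2 = 1441.33
ΣP(Year 3)Q(Year 3) = 4.01×59 + 8.48×130 = 236.59 + 1102.4 = 1338.99
link = 1441.33/1338.99 = 1.076431
Chained index = 100 × 1.059599 × 0.932057 × 1.076431 = 106.3090

106.31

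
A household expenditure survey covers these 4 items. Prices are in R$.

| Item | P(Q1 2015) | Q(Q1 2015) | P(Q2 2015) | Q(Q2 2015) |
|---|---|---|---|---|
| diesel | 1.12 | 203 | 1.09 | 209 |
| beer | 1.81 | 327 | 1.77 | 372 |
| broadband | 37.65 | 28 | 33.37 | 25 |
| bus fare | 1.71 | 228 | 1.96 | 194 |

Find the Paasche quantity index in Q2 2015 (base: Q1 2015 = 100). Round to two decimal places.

Paasche quantity index uses current-period prices as weights.
ΣP(Q2 2015)·Q(Q2 2015) = 1.09×209 + 1.77×372 + 33.37×25 + 1.96×194 = 227.81 + 658.44 + 834.25 + 380.24 = 2100.74
ΣP(Q2 2015)·Q(Q1 2015) = 1.09×203 + 1.77×327 + 33.37×28 + 1.96×228 = 221.27 + 578.79 + 934.36 + 446.88 = 2181.3
Index = 2100.74 / 2181.3 × 100 = 96.3068

96.31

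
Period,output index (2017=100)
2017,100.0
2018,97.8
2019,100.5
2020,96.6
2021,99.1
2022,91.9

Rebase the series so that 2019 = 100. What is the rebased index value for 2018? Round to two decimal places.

Rebased(2018) = 97.8 / 100.5 × 100 = 97.3134

97.31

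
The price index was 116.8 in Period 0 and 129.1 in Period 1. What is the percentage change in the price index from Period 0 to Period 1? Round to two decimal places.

Change = (129.1 − 116.8) / 116.8 × 100
       = 12.3 / 116.8 × 100 = 10.5308%

10.53%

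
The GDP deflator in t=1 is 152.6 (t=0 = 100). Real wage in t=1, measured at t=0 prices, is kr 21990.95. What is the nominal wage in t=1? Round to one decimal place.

33558.2

Nominal = Real × (Index/100) = 21990.95 × (152.6/100)
        = 21990.95 × 1.526 = 33558.1897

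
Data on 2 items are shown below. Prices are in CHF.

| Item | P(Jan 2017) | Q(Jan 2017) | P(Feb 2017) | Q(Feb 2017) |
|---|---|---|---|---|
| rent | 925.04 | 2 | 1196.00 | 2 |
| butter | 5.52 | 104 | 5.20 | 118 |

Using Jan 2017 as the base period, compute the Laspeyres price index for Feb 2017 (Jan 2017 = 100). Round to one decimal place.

Laspeyres price index uses base-period quantities as weights.
ΣP(Feb 2017)·Q(Jan 2017) = 1196.00×2 + 5.20×104 = 2392 + 540.8 = 2932.8
ΣP(Jan 2017)·Q(Jan 2017) = 925.04×2 + 5.52×104 = 1850.08 + 574.08 = 2424.16
Index = 2932.8 / 2424.16 × 100 = 120.9821

121.0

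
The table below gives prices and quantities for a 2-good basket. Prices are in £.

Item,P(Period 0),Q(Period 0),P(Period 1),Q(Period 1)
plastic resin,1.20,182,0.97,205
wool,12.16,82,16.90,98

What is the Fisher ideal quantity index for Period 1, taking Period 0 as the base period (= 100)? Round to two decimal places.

118.51

Laspeyres component (base-period weights):
ΣP(Period 0)Q(Period 1) = 1.20×205 + 12.16×98 = 246 + 1191.68 = 1437.68
ΣP(Period 0)Q(Period 0) = 1.20×182 + 12.16×82 = 218.4 + 997.12 = 1215.52
L = 1437.68 / 1215.52 × 100 = 118.2770
Paasche component (current-period weights):
ΣP(Period 1)Q(Period 1) = 0.97×205 + 16.90×98 = 198.85 + 1656.2 = 1855.05
ΣP(Period 1)Q(Period 0) = 0.97×182 + 16.90×82 = 176.54 + 1385.8 = 1562.34
P = 1855.05 / 1562.34 × 100 = 118.7354
Fisher = √(L × P) = √(118.2770 × 118.7354) = 118.5059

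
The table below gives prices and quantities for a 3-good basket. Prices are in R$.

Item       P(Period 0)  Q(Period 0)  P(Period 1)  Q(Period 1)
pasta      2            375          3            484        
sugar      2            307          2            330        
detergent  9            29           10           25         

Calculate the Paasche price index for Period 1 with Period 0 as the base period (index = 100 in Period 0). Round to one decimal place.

Paasche price index uses current-period quantities as weights.
ΣP(Period 1)·Q(Period 1) = 3×484 + 2×330 + 10×25 = 1452 + 660 + 250 = 2362
ΣP(Period 0)·Q(Period 1) = 2×484 + 2×330 + 9×25 = 968 + 660 + 225 = 1853
Index = 2362 / 1853 × 100 = 127.4690

127.5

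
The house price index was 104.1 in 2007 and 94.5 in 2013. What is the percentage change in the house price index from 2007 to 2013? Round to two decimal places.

Change = (94.5 − 104.1) / 104.1 × 100
       = -9.6 / 104.1 × 100 = -9.2219%

-9.22%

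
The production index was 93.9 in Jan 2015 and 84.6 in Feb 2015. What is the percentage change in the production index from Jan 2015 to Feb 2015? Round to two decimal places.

-9.90%

Change = (84.6 − 93.9) / 93.9 × 100
       = -9.3 / 93.9 × 100 = -9.9042%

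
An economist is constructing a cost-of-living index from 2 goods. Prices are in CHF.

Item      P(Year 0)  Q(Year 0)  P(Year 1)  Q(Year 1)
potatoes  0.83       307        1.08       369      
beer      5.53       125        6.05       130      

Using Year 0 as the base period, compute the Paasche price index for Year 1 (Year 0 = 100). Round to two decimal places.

Paasche price index uses current-period quantities as weights.
ΣP(Year 1)·Q(Year 1) = 1.08×369 + 6.05×130 = 398.52 + 786.5 = 1185.02
ΣP(Year 0)·Q(Year 1) = 0.83×369 + 5.53×130 = 306.27 + 718.9 = 1025.17
Index = 1185.02 / 1025.17 × 100 = 115.5925

115.59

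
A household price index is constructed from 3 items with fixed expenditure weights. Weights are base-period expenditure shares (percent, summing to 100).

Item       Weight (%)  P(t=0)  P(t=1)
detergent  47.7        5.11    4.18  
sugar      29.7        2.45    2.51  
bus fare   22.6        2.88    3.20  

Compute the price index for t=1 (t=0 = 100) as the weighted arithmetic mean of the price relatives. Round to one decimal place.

94.6

detergent: 47.7 × (4.18/5.11) = 47.7 × 0.818004 = 39.0188
sugar: 29.7 × (2.51/2.45) = 29.7 × 1.024490 = 30.4273
bus fare: 22.6 × (3.20/2.88) = 22.6 × 1.111111 = 25.1111
Index = Σ wᵢ·(p₁ᵢ/p₀ᵢ) = 39.0188 + 30.4273 + 25.1111 = 94.5572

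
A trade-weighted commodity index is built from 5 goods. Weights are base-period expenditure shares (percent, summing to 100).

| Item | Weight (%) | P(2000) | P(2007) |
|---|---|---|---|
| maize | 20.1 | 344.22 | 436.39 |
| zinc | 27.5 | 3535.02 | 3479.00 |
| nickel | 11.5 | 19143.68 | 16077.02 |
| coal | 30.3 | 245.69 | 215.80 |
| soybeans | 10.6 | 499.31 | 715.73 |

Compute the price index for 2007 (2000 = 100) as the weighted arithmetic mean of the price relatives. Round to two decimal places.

maize: 20.1 × (436.39/344.22) = 20.1 × 1.267765 = 25.4821
zinc: 27.5 × (3479.00/3535.02) = 27.5 × 0.984153 = 27.0642
nickel: 11.5 × (16077.02/19143.68) = 11.5 × 0.839808 = 9.6578
coal: 30.3 × (215.80/245.69) = 30.3 × 0.878343 = 26.6138
soybeans: 10.6 × (715.73/499.31) = 10.6 × 1.433438 = 15.1944
Index = Σ wᵢ·(p₁ᵢ/p₀ᵢ) = 25.4821 + 27.0642 + 9.6578 + 26.6138 + 15.1944 = 104.0123

104.01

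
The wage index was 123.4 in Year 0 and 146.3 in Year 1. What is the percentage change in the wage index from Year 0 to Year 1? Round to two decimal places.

18.56%

Change = (146.3 − 123.4) / 123.4 × 100
       = 22.9 / 123.4 × 100 = 18.5575%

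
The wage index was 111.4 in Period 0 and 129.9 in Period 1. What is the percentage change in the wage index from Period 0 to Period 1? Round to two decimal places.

16.61%

Change = (129.9 − 111.4) / 111.4 × 100
       = 18.5 / 111.4 × 100 = 16.6068%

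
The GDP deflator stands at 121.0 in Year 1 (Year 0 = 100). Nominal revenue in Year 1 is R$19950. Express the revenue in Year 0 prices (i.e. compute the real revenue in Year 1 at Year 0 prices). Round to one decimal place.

16487.6

Real = Nominal ÷ (Index/100) = 19950 ÷ (121.0/100)
     = 19950 ÷ 1.210 = 16487.6033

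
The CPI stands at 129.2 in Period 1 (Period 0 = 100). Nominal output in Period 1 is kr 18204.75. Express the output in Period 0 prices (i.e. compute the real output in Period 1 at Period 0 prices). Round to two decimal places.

14090.36

Real = Nominal ÷ (Index/100) = 18204.75 ÷ (129.2/100)
     = 18204.75 ÷ 1.292 = 14090.3638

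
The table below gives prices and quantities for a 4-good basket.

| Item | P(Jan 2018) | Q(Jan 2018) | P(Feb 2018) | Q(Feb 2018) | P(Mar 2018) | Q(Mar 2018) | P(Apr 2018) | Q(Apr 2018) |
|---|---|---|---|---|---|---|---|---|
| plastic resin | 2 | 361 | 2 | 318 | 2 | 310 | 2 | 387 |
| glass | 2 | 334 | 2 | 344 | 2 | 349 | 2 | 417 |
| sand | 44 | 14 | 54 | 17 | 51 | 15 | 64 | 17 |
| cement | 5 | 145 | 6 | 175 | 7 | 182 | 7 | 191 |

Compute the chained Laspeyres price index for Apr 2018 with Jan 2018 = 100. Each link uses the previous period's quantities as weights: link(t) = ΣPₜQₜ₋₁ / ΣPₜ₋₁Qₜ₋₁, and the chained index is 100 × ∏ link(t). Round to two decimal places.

121.25

Link Jan 2018→Feb 2018:
ΣP(Feb 2018)Q(Jan 2018) = 2×361 + 2×334 + 54×14 + 6×145 = 722 + 668 + 756 + 870 = 3016
ΣP(Jan 2018)Q(Jan 2018) = 2×361 + 2×334 + 44×14 + 5×145 = 722 + 668 + 616 + 725 = 2731
link = 3016/2731 = 1.104357
Link Feb 2018→Mar 2018:
ΣP(Mar 2018)Q(Feb 2018) = 2×318 + 2×344 + 51×17 + 7×175 = 636 + 688 + 867 + 1225 = 3416
ΣP(Feb 2018)Q(Feb 2018) = 2×318 + 2×344 + 54×17 + 6×175 = 636 + 688 + 918 + 1050 = 3292
link = 3416/3292 = 1.037667
Link Mar 2018→Apr 2018:
ΣP(Apr 2018)Q(Mar 2018) = 2×310 + 2×349 + 64×15 + 7×182 = 620 + 698 + 960 + 1274 = 3552
ΣP(Mar 2018)Q(Mar 2018) = 2×310 + 2×349 + 51×15 + 7×182 = 620 + 698 + 765 + 1274 = 3357
link = 3552/3357 = 1.058088
Chained index = 100 × 1.104357 × 1.037667 × 1.058088 = 121.2521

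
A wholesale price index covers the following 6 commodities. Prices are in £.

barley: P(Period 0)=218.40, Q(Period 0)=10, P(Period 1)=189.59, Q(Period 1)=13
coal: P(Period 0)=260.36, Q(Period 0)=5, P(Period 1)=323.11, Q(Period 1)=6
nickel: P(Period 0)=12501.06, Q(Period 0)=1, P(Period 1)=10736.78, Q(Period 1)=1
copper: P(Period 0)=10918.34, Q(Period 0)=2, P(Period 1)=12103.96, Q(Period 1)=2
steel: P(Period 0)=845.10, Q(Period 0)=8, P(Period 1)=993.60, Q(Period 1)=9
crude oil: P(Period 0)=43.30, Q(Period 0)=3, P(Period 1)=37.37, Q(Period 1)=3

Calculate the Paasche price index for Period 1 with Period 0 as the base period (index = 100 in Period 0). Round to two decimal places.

104.15

Paasche price index uses current-period quantities as weights.
ΣP(Period 1)·Q(Period 1) = 189.59×13 + 323.11×6 + 10736.78×1 + 12103.96×2 + 993.60×9 + 37.37×3 = 2464.67 + 1938.66 + 10736.78 + 24207.92 + 8942.4 + 112.11 = 48402.54
ΣP(Period 0)·Q(Period 1) = 218.40×13 + 260.36×6 + 12501.06×1 + 10918.34×2 + 845.10×9 + 43.30×3 = 2839.2 + 1562.16 + 12501.06 + 21836.68 + 7605.9 + 129.9 = 46474.9
Index = 48402.54 / 46474.9 × 100 = 104.1477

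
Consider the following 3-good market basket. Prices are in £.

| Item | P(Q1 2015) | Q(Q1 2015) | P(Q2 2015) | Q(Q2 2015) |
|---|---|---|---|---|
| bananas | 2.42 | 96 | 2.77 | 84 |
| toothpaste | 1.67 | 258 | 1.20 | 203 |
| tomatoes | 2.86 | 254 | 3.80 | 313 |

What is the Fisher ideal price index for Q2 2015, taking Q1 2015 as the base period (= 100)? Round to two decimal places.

113.35

Laspeyres component (base-period weights):
ΣP(Q2 2015)Q(Q1 2015) = 2.77×96 + 1.20×258 + 3.80×254 = 265.92 + 309.6 + 965.2 = 1540.72
ΣP(Q1 2015)Q(Q1 2015) = 2.42×96 + 1.67×258 + 2.86×254 = 232.32 + 430.86 + 726.44 = 1389.62
L = 1540.72 / 1389.62 × 100 = 110.8735
Paasche component (current-period weights):
ΣP(Q2 2015)Q(Q2 2015) = 2.77×84 + 1.20×203 + 3.80×313 = 232.68 + 243.6 + 1189.4 = 1665.68
ΣP(Q1 2015)Q(Q2 2015) = 2.42×84 + 1.67×203 + 2.86×313 = 203.28 + 339.01 + 895.18 = 1437.47
P = 1665.68 / 1437.47 × 100 = 115.8758
Fisher = √(L × P) = √(110.8735 × 115.8758) = 113.3471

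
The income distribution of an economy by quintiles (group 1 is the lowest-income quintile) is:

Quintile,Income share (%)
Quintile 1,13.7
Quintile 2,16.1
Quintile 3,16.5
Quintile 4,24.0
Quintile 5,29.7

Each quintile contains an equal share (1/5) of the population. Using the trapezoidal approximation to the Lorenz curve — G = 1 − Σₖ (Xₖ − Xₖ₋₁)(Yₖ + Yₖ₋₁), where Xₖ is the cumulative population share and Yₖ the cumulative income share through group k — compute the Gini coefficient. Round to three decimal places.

Cumulative income shares Yₖ: 0.1370, 0.2980, 0.4630, 0.7030, 1.0000
Σ (Xₖ−Xₖ₋₁)(Yₖ+Yₖ₋₁) = (1/5)(0.1370+0.0000) + (1/5)(0.2980+0.1370) + (1/5)(0.4630+0.2980) + (1/5)(0.7030+0.4630) + (1/5)(1.0000+0.7030)
  = 0.0274 + 0.0870 + 0.1522 + 0.2332 + 0.3406 = 0.8404
G = 1 − 0.8404 = 0.1596

0.160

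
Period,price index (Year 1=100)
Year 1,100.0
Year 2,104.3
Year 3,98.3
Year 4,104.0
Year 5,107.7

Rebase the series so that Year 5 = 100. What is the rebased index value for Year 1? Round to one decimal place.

Rebased(Year 1) = 100.0 / 107.7 × 100 = 92.8505

92.9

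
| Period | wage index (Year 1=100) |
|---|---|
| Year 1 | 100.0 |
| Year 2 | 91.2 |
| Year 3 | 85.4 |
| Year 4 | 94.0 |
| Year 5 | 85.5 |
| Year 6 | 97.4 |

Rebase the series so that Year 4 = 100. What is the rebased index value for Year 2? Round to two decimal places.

97.02

Rebased(Year 2) = 91.2 / 94.0 × 100 = 97.0213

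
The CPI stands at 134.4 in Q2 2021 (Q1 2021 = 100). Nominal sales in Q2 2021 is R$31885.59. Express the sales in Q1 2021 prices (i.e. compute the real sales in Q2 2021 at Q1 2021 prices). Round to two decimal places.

Real = Nominal ÷ (Index/100) = 31885.59 ÷ (134.4/100)
     = 31885.59 ÷ 1.344 = 23724.3973

23724.40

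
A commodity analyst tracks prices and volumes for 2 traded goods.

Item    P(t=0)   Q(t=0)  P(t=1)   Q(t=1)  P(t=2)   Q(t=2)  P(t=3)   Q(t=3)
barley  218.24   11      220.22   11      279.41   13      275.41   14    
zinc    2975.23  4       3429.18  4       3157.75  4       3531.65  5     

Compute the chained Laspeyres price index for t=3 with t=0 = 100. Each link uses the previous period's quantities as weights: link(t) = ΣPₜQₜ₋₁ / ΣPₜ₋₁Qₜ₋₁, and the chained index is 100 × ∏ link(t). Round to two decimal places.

119.56

Link t=0→t=1:
ΣP(t=1)Q(t=0) = 220.22×11 + 3429.18×4 = 2422.42 + 13716.72 = 16139.14
ΣP(t=0)Q(t=0) = 218.24×11 + 2975.23×4 = 2400.64 + 11900.92 = 14301.56
link = 16139.14/14301.56 = 1.128488
Link t=1→t=2:
ΣP(t=2)Q(t=1) = 279.41×11 + 3157.75×4 = 3073.51 + 12631 = 15704.51
ΣP(t=1)Q(t=1) = 220.22×11 + 3429.18×4 = 2422.42 + 13716.72 = 16139.14
link = 15704.51/16139.14 = 0.973070
Link t=2→t=3:
ΣP(t=3)Q(t=2) = 275.41×13 + 3531.65×4 = 3580.33 + 14126.6 = 17706.93
ΣP(t=2)Q(t=2) = 279.41×13 + 3157.75×4 = 3632.33 + 12631 = 16263.33
link = 17706.93/16263.33 = 1.088764
Chained index = 100 × 1.128488 × 0.973070 × 1.088764 = 119.5569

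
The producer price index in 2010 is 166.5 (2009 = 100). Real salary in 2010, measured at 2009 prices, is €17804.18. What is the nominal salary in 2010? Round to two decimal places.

Nominal = Real × (Index/100) = 17804.18 × (166.5/100)
        = 17804.18 × 1.665 = 29643.9597

29643.96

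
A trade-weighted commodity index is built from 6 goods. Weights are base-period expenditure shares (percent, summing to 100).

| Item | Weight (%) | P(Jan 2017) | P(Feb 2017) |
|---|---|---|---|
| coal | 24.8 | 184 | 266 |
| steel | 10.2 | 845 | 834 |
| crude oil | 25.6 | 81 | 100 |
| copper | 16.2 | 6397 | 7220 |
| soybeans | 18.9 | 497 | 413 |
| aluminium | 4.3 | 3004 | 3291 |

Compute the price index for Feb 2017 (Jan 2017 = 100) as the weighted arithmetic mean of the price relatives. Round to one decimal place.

116.2

coal: 24.8 × (266/184) = 24.8 × 1.445652 = 35.8522
steel: 10.2 × (834/845) = 10.2 × 0.986982 = 10.0672
crude oil: 25.6 × (100/81) = 25.6 × 1.234568 = 31.6049
copper: 16.2 × (7220/6397) = 16.2 × 1.128654 = 18.2842
soybeans: 18.9 × (413/497) = 18.9 × 0.830986 = 15.7056
aluminium: 4.3 × (3291/3004) = 4.3 × 1.095539 = 4.7108
Index = Σ wᵢ·(p₁ᵢ/p₀ᵢ) = 35.8522 + 10.0672 + 31.6049 + 18.2842 + 15.7056 + 4.7108 = 116.2250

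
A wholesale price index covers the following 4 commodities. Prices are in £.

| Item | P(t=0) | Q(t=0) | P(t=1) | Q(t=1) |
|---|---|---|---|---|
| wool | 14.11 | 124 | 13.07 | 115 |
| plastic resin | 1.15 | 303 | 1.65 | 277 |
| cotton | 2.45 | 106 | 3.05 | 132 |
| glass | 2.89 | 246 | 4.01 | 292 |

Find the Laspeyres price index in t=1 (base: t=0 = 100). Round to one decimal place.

111.8

Laspeyres price index uses base-period quantities as weights.
ΣP(t=1)·Q(t=0) = 13.07×124 + 1.65×303 + 3.05×106 + 4.01×246 = 1620.68 + 499.95 + 323.3 + 986.46 = 3430.39
ΣP(t=0)·Q(t=0) = 14.11×124 + 1.15×303 + 2.45×106 + 2.89×246 = 1749.64 + 348.45 + 259.7 + 710.94 = 3068.73
Index = 3430.39 / 3068.73 × 100 = 111.7853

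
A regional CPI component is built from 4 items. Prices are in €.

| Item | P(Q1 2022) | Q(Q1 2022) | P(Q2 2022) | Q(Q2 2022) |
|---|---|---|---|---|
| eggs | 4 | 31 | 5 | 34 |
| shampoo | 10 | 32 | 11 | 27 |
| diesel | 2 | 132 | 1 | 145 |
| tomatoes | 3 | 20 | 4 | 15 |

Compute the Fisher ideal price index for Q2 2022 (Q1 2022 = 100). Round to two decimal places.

Laspeyres component (base-period weights):
ΣP(Q2 2022)Q(Q1 2022) = 5×31 + 11×32 + 1×132 + 4×20 = 155 + 352 + 132 + 80 = 719
ΣP(Q1 2022)Q(Q1 2022) = 4×31 + 10×32 + 2×132 + 3×20 = 124 + 320 + 264 + 60 = 768
L = 719 / 768 × 100 = 93.6198
Paasche component (current-period weights):
ΣP(Q2 2022)Q(Q2 2022) = 5×34 + 11×27 + 1×145 + 4×15 = 170 + 297 + 145 + 60 = 672
ΣP(Q1 2022)Q(Q2 2022) = 4×34 + 10×27 + 2×145 + 3×15 = 136 + 270 + 290 + 45 = 741
P = 672 / 741 × 100 = 90.6883
Fisher = √(L × P) = √(93.6198 × 90.6883) = 92.1424

92.14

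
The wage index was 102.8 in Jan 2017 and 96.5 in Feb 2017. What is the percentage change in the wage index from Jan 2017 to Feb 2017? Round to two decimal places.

Change = (96.5 − 102.8) / 102.8 × 100
       = -6.3 / 102.8 × 100 = -6.1284%

-6.13%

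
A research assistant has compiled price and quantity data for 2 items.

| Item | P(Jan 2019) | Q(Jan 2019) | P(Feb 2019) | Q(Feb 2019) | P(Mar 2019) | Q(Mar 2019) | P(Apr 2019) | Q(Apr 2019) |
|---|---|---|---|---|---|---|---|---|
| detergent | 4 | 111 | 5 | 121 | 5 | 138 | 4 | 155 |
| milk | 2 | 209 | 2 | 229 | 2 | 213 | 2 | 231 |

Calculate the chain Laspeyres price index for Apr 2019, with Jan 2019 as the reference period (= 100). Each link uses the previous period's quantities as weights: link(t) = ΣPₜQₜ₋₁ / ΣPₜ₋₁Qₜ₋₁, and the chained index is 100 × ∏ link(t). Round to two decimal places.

Link Jan 2019→Feb 2019:
ΣP(Feb 2019)Q(Jan 2019) = 5×111 + 2×209 = 555 + 418 = 973
ΣP(Jan 2019)Q(Jan 2019) = 4×111 + 2×209 = 444 + 418 = 862
link = 973/862 = 1.128770
Link Feb 2019→Mar 2019:
ΣP(Mar 2019)Q(Feb 2019) = 5×121 + 2×229 = 605 + 458 = 1063
ΣP(Feb 2019)Q(Feb 2019) = 5×121 + 2×229 = 605 + 458 = 1063
link = 1063/1063 = 1.000000
Link Mar 2019→Apr 2019:
ΣP(Apr 2019)Q(Mar 2019) = 4×138 + 2×213 = 552 + 426 = 978
ΣP(Mar 2019)Q(Mar 2019) = 5×138 + 2×213 = 690 + 426 = 1116
link = 978/1116 = 0.876344
Chained index = 100 × 1.128770 × 1.000000 × 0.876344 = 98.9191

98.92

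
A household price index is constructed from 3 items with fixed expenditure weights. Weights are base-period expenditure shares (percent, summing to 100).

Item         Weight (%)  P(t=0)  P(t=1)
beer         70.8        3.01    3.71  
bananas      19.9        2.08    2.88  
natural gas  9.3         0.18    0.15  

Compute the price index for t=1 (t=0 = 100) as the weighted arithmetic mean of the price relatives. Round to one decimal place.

122.6

beer: 70.8 × (3.71/3.01) = 70.8 × 1.232558 = 87.2651
bananas: 19.9 × (2.88/2.08) = 19.9 × 1.384615 = 27.5538
natural gas: 9.3 × (0.15/0.18) = 9.3 × 0.833333 = 7.7500
Index = Σ wᵢ·(p₁ᵢ/p₀ᵢ) = 87.2651 + 27.5538 + 7.7500 = 122.5690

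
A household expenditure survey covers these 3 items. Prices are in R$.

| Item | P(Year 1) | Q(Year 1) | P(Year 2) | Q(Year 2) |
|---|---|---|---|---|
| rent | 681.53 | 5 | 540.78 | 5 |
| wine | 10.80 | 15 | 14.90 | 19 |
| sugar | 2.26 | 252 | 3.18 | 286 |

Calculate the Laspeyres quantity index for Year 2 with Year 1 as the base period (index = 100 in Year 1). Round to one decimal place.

Laspeyres quantity index uses base-period prices as weights.
ΣP(Year 1)·Q(Year 2) = 681.53×5 + 10.80×19 + 2.26×286 = 3407.65 + 205.2 + 646.36 = 4259.21
ΣP(Year 1)·Q(Year 1) = 681.53×5 + 10.80×15 + 2.26×252 = 3407.65 + 162 + 569.52 = 4139.17
Index = 4259.21 / 4139.17 × 100 = 102.9001

102.9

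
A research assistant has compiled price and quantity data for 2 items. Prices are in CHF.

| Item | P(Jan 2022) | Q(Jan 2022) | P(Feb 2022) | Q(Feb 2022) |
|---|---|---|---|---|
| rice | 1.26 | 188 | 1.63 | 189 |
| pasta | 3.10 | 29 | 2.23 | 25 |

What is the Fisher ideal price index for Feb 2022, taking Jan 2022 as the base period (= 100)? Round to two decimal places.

114.41

Laspeyres component (base-period weights):
ΣP(Feb 2022)Q(Jan 2022) = 1.63×188 + 2.23×29 = 306.44 + 64.67 = 371.11
ΣP(Jan 2022)Q(Jan 2022) = 1.26×188 + 3.10×29 = 236.88 + 89.9 = 326.78
L = 371.11 / 326.78 × 100 = 113.5657
Paasche component (current-period weights):
ΣP(Feb 2022)Q(Feb 2022) = 1.63×189 + 2.23×25 = 308.07 + 55.75 = 363.82
ΣP(Jan 2022)Q(Feb 2022) = 1.26×189 + 3.10×25 = 238.14 + 77.5 = 315.64
P = 363.82 / 315.64 × 100 = 115.2642
Fisher = √(L × P) = √(113.5657 × 115.2642) = 114.4118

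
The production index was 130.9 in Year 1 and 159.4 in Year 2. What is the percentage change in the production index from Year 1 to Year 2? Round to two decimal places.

21.77%

Change = (159.4 − 130.9) / 130.9 × 100
       = 28.5 / 130.9 × 100 = 21.7723%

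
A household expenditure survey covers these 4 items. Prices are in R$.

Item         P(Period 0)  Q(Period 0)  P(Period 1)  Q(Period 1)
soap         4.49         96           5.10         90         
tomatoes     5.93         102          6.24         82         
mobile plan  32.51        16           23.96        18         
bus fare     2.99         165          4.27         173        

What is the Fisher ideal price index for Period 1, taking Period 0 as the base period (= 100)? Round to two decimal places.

107.72

Laspeyres component (base-period weights):
ΣP(Period 1)Q(Period 0) = 5.10×96 + 6.24×102 + 23.96×16 + 4.27×165 = 489.6 + 636.48 + 383.36 + 704.55 = 2213.99
ΣP(Period 0)Q(Period 0) = 4.49×96 + 5.93×102 + 32.51×16 + 2.99×165 = 431.04 + 604.86 + 520.16 + 493.35 = 2049.41
L = 2213.99 / 2049.41 × 100 = 108.0306
Paasche component (current-period weights):
ΣP(Period 1)Q(Period 1) = 5.10×90 + 6.24×82 + 23.96×18 + 4.27×173 = 459 + 511.68 + 431.28 + 738.71 = 2140.67
ΣP(Period 0)Q(Period 1) = 4.49×90 + 5.93×82 + 32.51×18 + 2.99×173 = 404.1 + 486.26 + 585.18 + 517.27 = 1992.81
P = 2140.67 / 1992.81 × 100 = 107.4197
Fisher = √(L × P) = √(108.0306 × 107.4197) = 107.7247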